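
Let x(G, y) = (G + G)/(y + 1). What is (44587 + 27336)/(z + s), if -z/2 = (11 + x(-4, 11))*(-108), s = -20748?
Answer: -71923/18516 ≈ -3.8844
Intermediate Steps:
x(G, y) = 2*G/(1 + y) (x(G, y) = (2*G)/(1 + y) = 2*G/(1 + y))
z = 2232 (z = -2*(11 + 2*(-4)/(1 + 11))*(-108) = -2*(11 + 2*(-4)/12)*(-108) = -2*(11 + 2*(-4)*(1/12))*(-108) = -2*(11 - ⅔)*(-108) = -62*(-108)/3 = -2*(-1116) = 2232)
(44587 + 27336)/(z + s) = (44587 + 27336)/(2232 - 20748) = 71923/(-18516) = 71923*(-1/18516) = -71923/18516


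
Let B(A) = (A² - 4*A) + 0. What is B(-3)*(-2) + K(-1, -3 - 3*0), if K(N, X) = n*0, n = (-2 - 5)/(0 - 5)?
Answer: -42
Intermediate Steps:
n = 7/5 (n = -7/(-5) = -7*(-⅕) = 7/5 ≈ 1.4000)
K(N, X) = 0 (K(N, X) = (7/5)*0 = 0)
B(A) = A² - 4*A
B(-3)*(-2) + K(-1, -3 - 3*0) = -3*(-4 - 3)*(-2) + 0 = -3*(-7)*(-2) + 0 = 21*(-2) + 0 = -42 + 0 = -42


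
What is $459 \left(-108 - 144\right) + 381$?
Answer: $-115287$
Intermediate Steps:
$459 \left(-108 - 144\right) + 381 = 459 \left(-252\right) + 381 = -115668 + 381 = -115287$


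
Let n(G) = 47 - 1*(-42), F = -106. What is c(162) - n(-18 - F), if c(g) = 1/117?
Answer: -10412/117 ≈ -88.991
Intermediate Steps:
n(G) = 89 (n(G) = 47 + 42 = 89)
c(g) = 1/117
c(162) - n(-18 - F) = 1/117 - 1*89 = 1/117 - 89 = -10412/117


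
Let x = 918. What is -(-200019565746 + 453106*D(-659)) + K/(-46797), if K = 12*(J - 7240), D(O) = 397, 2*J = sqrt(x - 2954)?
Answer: 3117299209904696/15599 - 4*I*sqrt(509)/15599 ≈ 1.9984e+11 - 0.0057852*I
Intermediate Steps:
J = I*sqrt(509) (J = sqrt(918 - 2954)/2 = sqrt(-2036)/2 = (2*I*sqrt(509))/2 = I*sqrt(509) ≈ 22.561*I)
K = -86880 + 12*I*sqrt(509) (K = 12*(I*sqrt(509) - 7240) = 12*(-7240 + I*sqrt(509)) = -86880 + 12*I*sqrt(509) ≈ -86880.0 + 270.73*I)
-(-200019565746 + 453106*D(-659)) + K/(-46797) = -453106/(1/(-441441 + 397)) + (-86880 + 12*I*sqrt(509))/(-46797) = -453106/(1/(-441044)) + (-86880 + 12*I*sqrt(509))*(-1/46797) = -453106/(-1/441044) + (28960/15599 - 4*I*sqrt(509)/15599) = -453106*(-441044) + (28960/15599 - 4*I*sqrt(509)/15599) = 199839682664 + (28960/15599 - 4*I*sqrt(509)/15599) = 3117299209904696/15599 - 4*I*sqrt(509)/15599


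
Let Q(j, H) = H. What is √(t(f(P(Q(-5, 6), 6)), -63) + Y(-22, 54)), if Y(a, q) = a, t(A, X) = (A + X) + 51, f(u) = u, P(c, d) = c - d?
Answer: I*√34 ≈ 5.8309*I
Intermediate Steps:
t(A, X) = 51 + A + X
√(t(f(P(Q(-5, 6), 6)), -63) + Y(-22, 54)) = √((51 + (6 - 1*6) - 63) - 22) = √((51 + (6 - 6) - 63) - 22) = √((51 + 0 - 63) - 22) = √(-12 - 22) = √(-34) = I*√34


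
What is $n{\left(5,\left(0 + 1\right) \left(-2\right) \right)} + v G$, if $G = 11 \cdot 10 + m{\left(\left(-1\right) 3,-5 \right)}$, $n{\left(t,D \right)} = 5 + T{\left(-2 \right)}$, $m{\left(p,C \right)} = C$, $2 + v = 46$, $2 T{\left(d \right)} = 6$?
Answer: $4628$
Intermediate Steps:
$T{\left(d \right)} = 3$ ($T{\left(d \right)} = \frac{1}{2} \cdot 6 = 3$)
$v = 44$ ($v = -2 + 46 = 44$)
$n{\left(t,D \right)} = 8$ ($n{\left(t,D \right)} = 5 + 3 = 8$)
$G = 105$ ($G = 11 \cdot 10 - 5 = 110 - 5 = 105$)
$n{\left(5,\left(0 + 1\right) \left(-2\right) \right)} + v G = 8 + 44 \cdot 105 = 8 + 4620 = 4628$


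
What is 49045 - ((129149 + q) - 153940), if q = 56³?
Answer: -101780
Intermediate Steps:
q = 175616
49045 - ((129149 + q) - 153940) = 49045 - ((129149 + 175616) - 153940) = 49045 - (304765 - 153940) = 49045 - 1*150825 = 49045 - 150825 = -101780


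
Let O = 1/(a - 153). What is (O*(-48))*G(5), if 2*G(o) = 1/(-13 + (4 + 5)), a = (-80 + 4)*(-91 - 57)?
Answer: 6/11095 ≈ 0.00054078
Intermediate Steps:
a = 11248 (a = -76*(-148) = 11248)
G(o) = -⅛ (G(o) = 1/(2*(-13 + (4 + 5))) = 1/(2*(-13 + 9)) = (½)/(-4) = (½)*(-¼) = -⅛)
O = 1/11095 (O = 1/(11248 - 153) = 1/11095 ≈ 9.0131e-5)
(O*(-48))*G(5) = ((1/11095)*(-48))*(-⅛) = -48/11095*(-⅛) = 6/11095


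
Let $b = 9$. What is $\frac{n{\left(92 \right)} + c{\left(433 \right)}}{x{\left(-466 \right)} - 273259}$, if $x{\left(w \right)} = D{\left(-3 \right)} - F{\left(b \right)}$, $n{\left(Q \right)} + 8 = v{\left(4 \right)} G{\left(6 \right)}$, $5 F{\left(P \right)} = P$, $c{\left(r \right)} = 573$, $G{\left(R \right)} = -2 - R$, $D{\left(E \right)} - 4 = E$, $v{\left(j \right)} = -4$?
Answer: $- \frac{995}{455433} \approx -0.0021847$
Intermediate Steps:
$D{\left(E \right)} = 4 + E$
$F{\left(P \right)} = \frac{P}{5}$
$n{\left(Q \right)} = 24$ ($n{\left(Q \right)} = -8 - 4 \left(-2 - 6\right) = -8 - -32 = -8 + 32 = 24$)
$x{\left(w \right)} = - \frac{4}{5}$ ($x{\left(w \right)} = \left(4 - 3\right) - \frac{1}{5} \cdot 9 = 1 - \frac{9}{5} = - \frac{4}{5}$)
$\frac{n{\left(92 \right)} + c{\left(433 \right)}}{x{\left(-466 \right)} - 273259} = \frac{24 + 573}{- \frac{4}{5} - 273259} = \frac{597}{- \frac{1366299}{5}} = 597 \left(- \frac{5}{1366299}\right) = - \frac{995}{455433}$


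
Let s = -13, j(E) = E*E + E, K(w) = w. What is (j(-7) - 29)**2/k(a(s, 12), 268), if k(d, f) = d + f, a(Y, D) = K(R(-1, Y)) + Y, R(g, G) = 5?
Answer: 13/20 ≈ 0.65000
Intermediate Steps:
j(E) = E + E**2 (j(E) = E**2 + E = E + E**2)
a(Y, D) = 5 + Y
(j(-7) - 29)**2/k(a(s, 12), 268) = (-7*(1 - 7) - 29)**2/((5 - 13) + 268) = (-7*(-6) - 29)**2/(-8 + 268) = (42 - 29)**2/260 = 13**2*(1/260) = 169*(1/260) = 13/20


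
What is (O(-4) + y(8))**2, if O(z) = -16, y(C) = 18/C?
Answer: 3025/16 ≈ 189.06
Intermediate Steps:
(O(-4) + y(8))**2 = (-16 + 18/8)**2 = (-16 + 18*(1/8))**2 = (-16 + 9/4)**2 = (-55/4)**2 = 3025/16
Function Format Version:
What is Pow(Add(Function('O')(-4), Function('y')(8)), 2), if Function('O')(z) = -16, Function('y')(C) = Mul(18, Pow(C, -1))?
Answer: Rational(3025, 16) ≈ 189.06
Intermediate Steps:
Pow(Add(Function('O')(-4), Function('y')(8)), 2) = Pow(Add(-16, Mul(18, Pow(8, -1))), 2) = Pow(Add(-16, Mul(18, Rational(1, 8))), 2) = Pow(Add(-16, Rational(9, 4)), 2) = Pow(Rational(-55, 4), 2) = Rational(3025, 16)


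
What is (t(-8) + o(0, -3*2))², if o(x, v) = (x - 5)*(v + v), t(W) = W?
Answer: 2704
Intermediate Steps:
o(x, v) = 2*v*(-5 + x) (o(x, v) = (-5 + x)*(2*v) = 2*v*(-5 + x))
(t(-8) + o(0, -3*2))² = (-8 + 2*(-3*2)*(-5 + 0))² = (-8 + 2*(-6)*(-5))² = (-8 + 60)² = 52² = 2704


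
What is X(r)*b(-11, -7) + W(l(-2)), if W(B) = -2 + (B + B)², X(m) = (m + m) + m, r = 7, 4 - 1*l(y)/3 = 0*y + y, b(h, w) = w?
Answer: 1147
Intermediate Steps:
l(y) = 12 - 3*y (l(y) = 12 - 3*(0*y + y) = 12 - 3*(0 + y) = 12 - 3*y)
X(m) = 3*m (X(m) = 2*m + m = 3*m)
W(B) = -2 + 4*B² (W(B) = -2 + (2*B)² = -2 + 4*B²)
X(r)*b(-11, -7) + W(l(-2)) = (3*7)*(-7) + (-2 + 4*(12 - 3*(-2))²) = 21*(-7) + (-2 + 4*(12 + 6)²) = -147 + (-2 + 4*18²) = -147 + (-2 + 4*324) = -147 + (-2 + 1296) = -147 + 1294 = 1147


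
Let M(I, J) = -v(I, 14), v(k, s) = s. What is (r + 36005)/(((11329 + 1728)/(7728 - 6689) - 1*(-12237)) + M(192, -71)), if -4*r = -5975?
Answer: 155844805/50851016 ≈ 3.0647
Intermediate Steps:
r = 5975/4 (r = -¼*(-5975) = 5975/4 ≈ 1493.8)
M(I, J) = -14 (M(I, J) = -1*14 = -14)
(r + 36005)/(((11329 + 1728)/(7728 - 6689) - 1*(-12237)) + M(192, -71)) = (5975/4 + 36005)/(((11329 + 1728)/(7728 - 6689) - 1*(-12237)) - 14) = 149995/(4*((13057/1039 + 12237) - 14)) = 149995/(4*(12727300/1039 - 14)) = 149995/(4*(12712754/1039)) = (149995/4)*(1039/12712754) = 155844805/50851016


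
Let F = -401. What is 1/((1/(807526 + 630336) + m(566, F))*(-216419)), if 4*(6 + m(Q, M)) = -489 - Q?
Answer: 2875724/167881963575193 ≈ 1.7129e-8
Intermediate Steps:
m(Q, M) = -513/4 - Q/4 (m(Q, M) = -6 + (-489 - Q)/4 = -6 + (-489/4 - Q/4) = -513/4 - Q/4)
1/((1/(807526 + 630336) + m(566, F))*(-216419)) = 1/((1/(807526 + 630336) + (-513/4 - ¼*566))*(-216419)) = -1/216419/(1/1437862 + (-513/4 - 283/2)) = -1/216419/(1/1437862 - 1079/4) = -1/216419/(-775726547/2875724) = -2875724/775726547*(-1/216419) = 2875724/167881963575193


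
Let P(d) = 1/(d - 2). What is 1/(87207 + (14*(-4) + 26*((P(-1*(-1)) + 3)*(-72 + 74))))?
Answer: 1/87255 ≈ 1.1461e-5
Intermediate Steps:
P(d) = 1/(-2 + d)
1/(87207 + (14*(-4) + 26*((P(-1*(-1)) + 3)*(-72 + 74)))) = 1/(87207 + (14*(-4) + 26*((1/(-2 - 1*(-1)) + 3)*(-72 + 74)))) = 1/(87207 + (-56 + 26*((1/(-2 + 1) + 3)*2))) = 1/(87207 + (-56 + 26*((1/(-1) + 3)*2))) = 1/(87207 + (-56 + 26*((-1 + 3)*2))) = 1/(87207 + (-56 + 26*(2*2))) = 1/(87207 + (-56 + 26*4)) = 1/(87207 + (-56 + 104)) = 1/(87207 + 48) = 1/87255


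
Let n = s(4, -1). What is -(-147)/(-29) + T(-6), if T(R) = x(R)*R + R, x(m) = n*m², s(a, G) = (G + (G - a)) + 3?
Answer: 18471/29 ≈ 636.93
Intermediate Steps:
s(a, G) = 3 - a + 2*G (s(a, G) = (-a + 2*G) + 3 = 3 - a + 2*G)
n = -3 (n = 3 - 1*4 + 2*(-1) = 3 - 4 - 2 = -3)
x(m) = -3*m²
T(R) = R - 3*R³ (T(R) = (-3*R²)*R + R = -3*R³ + R = R - 3*R³)
-(-147)/(-29) + T(-6) = -(-147)/(-29) + (-6 - 3*(-6)³) = -(-147)*(-1)/29 + (-6 - 3*(-216)) = -3*49/29 + (-6 + 648) = -147/29 + 642 = 18471/29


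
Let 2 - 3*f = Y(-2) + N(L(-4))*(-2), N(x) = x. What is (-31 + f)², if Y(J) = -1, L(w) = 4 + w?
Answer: 900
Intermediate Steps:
f = 1 (f = ⅔ - (-1 + (4 - 4)*(-2))/3 = ⅔ - (-1 + 0*(-2))/3 = ⅔ - (-1 + 0)/3 = ⅔ - ⅓*(-1) = ⅔ + ⅓ = 1)
(-31 + f)² = (-31 + 1)² = (-30)² = 900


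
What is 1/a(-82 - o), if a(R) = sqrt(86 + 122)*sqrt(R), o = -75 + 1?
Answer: -I*sqrt(26)/208 ≈ -0.024515*I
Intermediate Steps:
o = -74
a(R) = 4*sqrt(13)*sqrt(R) (a(R) = sqrt(208)*sqrt(R) = (4*sqrt(13))*sqrt(R) = 4*sqrt(13)*sqrt(R))
1/a(-82 - o) = 1/(4*sqrt(13)*sqrt(-82 - 1*(-74))) = 1/(4*sqrt(13)*sqrt(-82 + 74)) = 1/(4*sqrt(13)*sqrt(-8)) = 1/(4*sqrt(13)*(2*I*sqrt(2))) = 1/(8*I*sqrt(26)) = -I*sqrt(26)/208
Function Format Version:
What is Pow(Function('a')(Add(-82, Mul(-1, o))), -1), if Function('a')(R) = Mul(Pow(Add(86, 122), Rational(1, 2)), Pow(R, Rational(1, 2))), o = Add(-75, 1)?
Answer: Mul(Rational(-1, 208), I, Pow(26, Rational(1, 2))) ≈ Mul(-0.024515, I)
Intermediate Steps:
o = -74
Function('a')(R) = Mul(4, Pow(13, Rational(1, 2)), Pow(R, Rational(1, 2))) (Function('a')(R) = Mul(Pow(208, Rational(1, 2)), Pow(R, Rational(1, 2))) = Mul(Mul(4, Pow(13, Rational(1, 2))), Pow(R, Rational(1, 2))) = Mul(4, Pow(13, Rational(1, 2)), Pow(R, Rational(1, 2))))
Pow(Function('a')(Add(-82, Mul(-1, o))), -1) = Pow(Mul(4, Pow(13, Rational(1, 2)), Pow(Add(-82, Mul(-1, -74)), Rational(1, 2))), -1) = Pow(Mul(4, Pow(13, Rational(1, 2)), Pow(Add(-82, 74), Rational(1, 2))), -1) = Pow(Mul(4, Pow(13, Rational(1, 2)), Pow(-8, Rational(1, 2))), -1) = Pow(Mul(4, Pow(13, Rational(1, 2)), Mul(2, I, Pow(2, Rational(1, 2)))), -1) = Pow(Mul(8, I, Pow(26, Rational(1, 2))), -1) = Mul(Rational(-1, 208), I, Pow(26, Rational(1, 2)))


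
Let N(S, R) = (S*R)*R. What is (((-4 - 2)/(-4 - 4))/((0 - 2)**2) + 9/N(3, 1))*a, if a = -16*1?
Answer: -51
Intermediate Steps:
N(S, R) = S*R**2 (N(S, R) = (R*S)*R = S*R**2)
a = -16
(((-4 - 2)/(-4 - 4))/((0 - 2)**2) + 9/N(3, 1))*a = (((-4 - 2)/(-4 - 4))/((0 - 2)**2) + 9/((3*1**2)))*(-16) = ((-6/(-8))/((-2)**2) + 9/((3*1)))*(-16) = (-6*(-1/8)/4 + 9/3)*(-16) = ((3/4)*(1/4) + 9*(1/3))*(-16) = (3/16 + 3)*(-16) = (51/16)*(-16) = -51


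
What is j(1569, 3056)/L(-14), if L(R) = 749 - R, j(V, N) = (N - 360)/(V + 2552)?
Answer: 2696/3144323 ≈ 0.00085742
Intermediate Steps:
j(V, N) = (-360 + N)/(2552 + V)
j(1569, 3056)/L(-14) = ((-360 + 3056)/(2552 + 1569))/(749 - 1*(-14)) = (2696/4121)/(749 + 14) = ((1/4121)*2696)/763 = (2696/4121)*(1/763) = 2696/3144323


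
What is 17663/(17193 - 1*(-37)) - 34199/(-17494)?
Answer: 224561323/75355405 ≈ 2.9800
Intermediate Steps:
17663/(17193 - 1*(-37)) - 34199/(-17494) = 17663/(17193 + 37) - 34199*(-1/17494) = 17663/17230 + 34199/17494 = 224561323/75355405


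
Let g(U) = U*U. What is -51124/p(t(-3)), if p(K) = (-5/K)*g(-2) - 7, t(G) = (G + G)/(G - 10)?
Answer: 153372/151 ≈ 1015.7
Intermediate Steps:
g(U) = U²
t(G) = 2*G/(-10 + G) (t(G) = (2*G)/(-10 + G) = 2*G/(-10 + G))
p(K) = -7 - 20/K (p(K) = -5/K*(-2)² - 7 = -5/K*4 - 7 = -20/K - 7 = -7 - 20/K)
-51124/p(t(-3)) = -51124/(-7 - 20/(2*(-3)/(-10 - 3))) = -51124/(-7 - 20/(2*(-3)/(-13))) = -51124/(-7 - 20/(2*(-3)*(-1/13))) = -51124/(-7 - 20/6/13) = -51124/(-7 - 20*13/6) = -51124/(-7 - 130/3) = -51124/(-151/3) = -51124*(-3/151) = 153372/151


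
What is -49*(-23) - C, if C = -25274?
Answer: 26401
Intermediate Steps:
-49*(-23) - C = -49*(-23) - 1*(-25274) = 1127 + 25274 = 26401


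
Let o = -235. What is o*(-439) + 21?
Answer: 103186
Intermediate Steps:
o*(-439) + 21 = -235*(-439) + 21 = 103165 + 21 = 103186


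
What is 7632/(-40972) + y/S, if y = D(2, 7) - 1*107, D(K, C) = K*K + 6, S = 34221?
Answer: -66287239/350525703 ≈ -0.18911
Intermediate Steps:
D(K, C) = 6 + K**2 (D(K, C) = K**2 + 6 = 6 + K**2)
y = -97 (y = (6 + 2**2) - 1*107 = (6 + 4) - 107 = 10 - 107 = -97)
7632/(-40972) + y/S = 7632/(-40972) - 97/34221 = 7632*(-1/40972) - 97*1/34221 = -1908/10243 - 97/34221 = -66287239/350525703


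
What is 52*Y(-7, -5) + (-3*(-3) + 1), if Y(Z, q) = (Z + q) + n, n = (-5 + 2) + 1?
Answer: -718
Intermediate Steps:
n = -2 (n = -3 + 1 = -2)
Y(Z, q) = -2 + Z + q (Y(Z, q) = (Z + q) - 2 = -2 + Z + q)
52*Y(-7, -5) + (-3*(-3) + 1) = 52*(-2 - 7 - 5) + (-3*(-3) + 1) = 52*(-14) + (9 + 1) = -728 + 10 = -718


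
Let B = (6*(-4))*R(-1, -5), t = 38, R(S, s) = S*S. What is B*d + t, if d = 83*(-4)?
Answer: 8006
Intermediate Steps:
R(S, s) = S²
B = -24 (B = (6*(-4))*(-1)² = -24*1 = -24)
d = -332
B*d + t = -24*(-332) + 38 = 7968 + 38 = 8006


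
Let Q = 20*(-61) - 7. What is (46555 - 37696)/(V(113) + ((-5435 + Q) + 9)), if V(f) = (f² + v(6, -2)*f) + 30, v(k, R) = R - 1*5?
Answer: 2953/1785 ≈ 1.6543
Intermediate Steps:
Q = -1227 (Q = -1220 - 7 = -1227)
v(k, R) = -5 + R (v(k, R) = R - 5 = -5 + R)
V(f) = 30 + f² - 7*f (V(f) = (f² + (-5 - 2)*f) + 30 = (f² - 7*f) + 30 = 30 + f² - 7*f)
(46555 - 37696)/(V(113) + ((-5435 + Q) + 9)) = (46555 - 37696)/((30 + 113² - 7*113) + ((-5435 - 1227) + 9)) = 8859/((30 + 12769 - 791) + (-6662 + 9)) = 8859/(12008 - 6653) = 8859/5355 = 8859*(1/5355) = 2953/1785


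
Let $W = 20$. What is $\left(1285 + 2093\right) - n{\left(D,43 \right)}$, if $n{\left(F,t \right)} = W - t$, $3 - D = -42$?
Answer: $3401$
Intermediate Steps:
$D = 45$ ($D = 3 - -42 = 3 + 42 = 45$)
$n{\left(F,t \right)} = 20 - t$
$\left(1285 + 2093\right) - n{\left(D,43 \right)} = \left(1285 + 2093\right) - \left(20 - 43\right) = 3378 - \left(20 - 43\right) = 3378 - -23 = 3378 + 23 = 3401$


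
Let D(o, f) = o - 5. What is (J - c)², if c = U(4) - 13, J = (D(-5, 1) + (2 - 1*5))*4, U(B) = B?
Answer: 1849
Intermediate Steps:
D(o, f) = -5 + o
J = -52 (J = ((-5 - 5) + (2 - 1*5))*4 = (-10 + (2 - 5))*4 = (-10 - 3)*4 = -13*4 = -52)
c = -9 (c = 4 - 13 = -9)
(J - c)² = (-52 - 1*(-9))² = (-52 + 9)² = (-43)² = 1849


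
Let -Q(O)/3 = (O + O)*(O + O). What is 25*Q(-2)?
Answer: -1200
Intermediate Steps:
Q(O) = -12*O² (Q(O) = -3*(O + O)*(O + O) = -3*2*O*2*O = -12*O²)
25*Q(-2) = 25*(-12*(-2)²) = 25*(-12*4) = 25*(-48) = -1200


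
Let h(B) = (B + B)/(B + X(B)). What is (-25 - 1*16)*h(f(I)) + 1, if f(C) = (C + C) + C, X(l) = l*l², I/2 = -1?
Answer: -45/37 ≈ -1.2162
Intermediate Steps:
I = -2 (I = 2*(-1) = -2)
X(l) = l³
f(C) = 3*C (f(C) = 2*C + C = 3*C)
h(B) = 2*B/(B + B³) (h(B) = (B + B)/(B + B³) = (2*B)/(B + B³) = 2*B/(B + B³))
(-25 - 1*16)*h(f(I)) + 1 = (-25 - 1*16)*(2/(1 + (3*(-2))²)) + 1 = (-25 - 16)*(2/(1 + (-6)²)) + 1 = -82/(1 + 36) + 1 = -82/37 + 1 = -45/37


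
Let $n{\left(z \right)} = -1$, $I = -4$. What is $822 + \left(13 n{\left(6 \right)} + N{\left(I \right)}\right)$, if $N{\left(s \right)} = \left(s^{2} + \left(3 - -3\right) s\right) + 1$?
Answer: $802$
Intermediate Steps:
$N{\left(s \right)} = 1 + s^{2} + 6 s$ ($N{\left(s \right)} = \left(s^{2} + \left(3 + 3\right) s\right) + 1 = \left(s^{2} + 6 s\right) + 1 = 1 + s^{2} + 6 s$)
$822 + \left(13 n{\left(6 \right)} + N{\left(I \right)}\right) = 822 + \left(13 \left(-1\right) + \left(1 + \left(-4\right)^{2} + 6 \left(-4\right)\right)\right) = 822 + \left(-13 + \left(1 + 16 - 24\right)\right) = 822 - 20 = 802$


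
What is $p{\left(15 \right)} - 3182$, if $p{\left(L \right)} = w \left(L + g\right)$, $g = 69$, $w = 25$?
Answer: $-1082$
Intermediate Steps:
$p{\left(L \right)} = 1725 + 25 L$ ($p{\left(L \right)} = 25 \left(L + 69\right) = 25 \left(69 + L\right) = 1725 + 25 L$)
$p{\left(15 \right)} - 3182 = \left(1725 + 25 \cdot 15\right) - 3182 = \left(1725 + 375\right) - 3182 = 2100 - 3182 = -1082$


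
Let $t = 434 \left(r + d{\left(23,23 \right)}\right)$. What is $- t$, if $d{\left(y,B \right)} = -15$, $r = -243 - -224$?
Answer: $14756$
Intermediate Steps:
$r = -19$ ($r = -243 + 224 = -19$)
$t = -14756$ ($t = 434 \left(-19 - 15\right) = 434 \left(-34\right) = -14756$)
$- t = \left(-1\right) \left(-14756\right) = 14756$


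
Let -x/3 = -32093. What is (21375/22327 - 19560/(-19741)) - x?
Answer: -42434814080658/440757307 ≈ -96277.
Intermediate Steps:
x = 96279 (x = -3*(-32093) = 96279)
(21375/22327 - 19560/(-19741)) - x = (21375/22327 - 19560/(-19741)) - 1*96279 = (21375*(1/22327) - 19560*(-1/19741)) - 96279 = (21375/22327 + 19560/19741) - 96279 = 858679995/440757307 - 96279 = -42434814080658/440757307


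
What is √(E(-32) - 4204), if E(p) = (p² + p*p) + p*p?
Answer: 2*I*√283 ≈ 33.645*I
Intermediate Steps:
E(p) = 3*p² (E(p) = (p² + p²) + p² = 2*p² + p² = 3*p²)
√(E(-32) - 4204) = √(3*(-32)² - 4204) = √(3*1024 - 4204) = √(3072 - 4204) = √(-1132) = 2*I*√283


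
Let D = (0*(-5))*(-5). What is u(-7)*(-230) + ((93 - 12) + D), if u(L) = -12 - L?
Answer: 1231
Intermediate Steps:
D = 0 (D = 0*(-5) = 0)
u(-7)*(-230) + ((93 - 12) + D) = (-12 - 1*(-7))*(-230) + ((93 - 12) + 0) = (-12 + 7)*(-230) + (81 + 0) = -5*(-230) + 81 = 1150 + 81 = 1231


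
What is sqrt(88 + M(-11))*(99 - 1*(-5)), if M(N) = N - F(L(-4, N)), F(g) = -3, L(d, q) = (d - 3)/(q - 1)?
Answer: 416*sqrt(5) ≈ 930.20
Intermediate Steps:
L(d, q) = (-3 + d)/(-1 + q)
M(N) = 3 + N (M(N) = N - 1*(-3) = N + 3 = 3 + N)
sqrt(88 + M(-11))*(99 - 1*(-5)) = sqrt(88 + (3 - 11))*(99 - 1*(-5)) = sqrt(88 - 8)*(99 + 5) = sqrt(80)*104 = (4*sqrt(5))*104 = 416*sqrt(5)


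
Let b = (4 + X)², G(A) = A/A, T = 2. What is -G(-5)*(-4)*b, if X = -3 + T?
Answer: 36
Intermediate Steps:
G(A) = 1
X = -1 (X = -3 + 2 = -1)
b = 9 (b = (4 - 1)² = 3² = 9)
-G(-5)*(-4)*b = -1*(-4)*9 = -(-4)*9 = -1*(-36) = 36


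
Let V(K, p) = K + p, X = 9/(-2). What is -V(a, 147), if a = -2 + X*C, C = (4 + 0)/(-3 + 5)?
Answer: -136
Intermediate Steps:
X = -9/2 (X = 9*(-½) = -9/2 ≈ -4.5000)
C = 2 (C = 4/2 = 4*(½) = 2)
a = -11 (a = -2 - 9/2*2 = -2 - 9 = -11)
-V(a, 147) = -(-11 + 147) = -1*136 = -136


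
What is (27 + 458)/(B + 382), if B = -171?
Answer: 485/211 ≈ 2.2986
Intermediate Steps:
(27 + 458)/(B + 382) = (27 + 458)/(-171 + 382) = 485/211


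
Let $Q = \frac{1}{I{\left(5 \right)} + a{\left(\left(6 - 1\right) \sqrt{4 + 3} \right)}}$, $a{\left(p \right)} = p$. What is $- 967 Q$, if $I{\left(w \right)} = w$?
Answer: $\frac{967}{30} - \frac{967 \sqrt{7}}{30} \approx -53.048$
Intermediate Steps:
$Q = \frac{1}{5 + 5 \sqrt{7}}$ ($Q = \frac{1}{5 + \left(6 - 1\right) \sqrt{4 + 3}} = \frac{1}{5 + 5 \sqrt{7}} \approx 0.054858$)
$- 967 Q = - 967 \left(- \frac{1}{30} + \frac{\sqrt{7}}{30}\right) = \frac{967}{30} - \frac{967 \sqrt{7}}{30}$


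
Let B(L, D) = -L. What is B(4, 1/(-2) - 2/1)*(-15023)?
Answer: 60092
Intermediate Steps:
B(4, 1/(-2) - 2/1)*(-15023) = -1*4*(-15023) = -4*(-15023) = 60092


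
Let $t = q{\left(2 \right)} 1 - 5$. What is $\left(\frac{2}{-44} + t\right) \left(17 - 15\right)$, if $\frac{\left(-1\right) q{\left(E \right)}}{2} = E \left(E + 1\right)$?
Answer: $- \frac{375}{11} \approx -34.091$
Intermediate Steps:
$q{\left(E \right)} = - 2 E \left(1 + E\right)$ ($q{\left(E \right)} = - 2 E \left(E + 1\right) = - 2 E \left(1 + E\right)$)
$t = -17$ ($t = \left(-2\right) 2 \left(1 + 2\right) 1 - 5 = \left(-2\right) 2 \cdot 3 \cdot 1 - 5 = \left(-12\right) 1 - 5 = -12 - 5 = -17$)
$\left(\frac{2}{-44} + t\right) \left(17 - 15\right) = \left(\frac{2}{-44} - 17\right) \left(17 - 15\right) = \left(2 \left(- \frac{1}{44}\right) - 17\right) \left(17 - 15\right) = \left(- \frac{1}{22} - 17\right) 2 = \left(- \frac{375}{22}\right) 2 = - \frac{375}{11}$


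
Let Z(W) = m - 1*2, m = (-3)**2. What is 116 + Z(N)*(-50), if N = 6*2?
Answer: -234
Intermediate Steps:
m = 9
N = 12
Z(W) = 7 (Z(W) = 9 - 1*2 = 9 - 2 = 7)
116 + Z(N)*(-50) = 116 + 7*(-50) = 116 - 350 = -234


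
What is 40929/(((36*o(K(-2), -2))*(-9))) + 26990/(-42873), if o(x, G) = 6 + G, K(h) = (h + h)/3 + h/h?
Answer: -198858673/6173712 ≈ -32.211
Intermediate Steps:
K(h) = 1 + 2*h/3 (K(h) = (2*h)*(⅓) + 1 = 2*h/3 + 1 = 1 + 2*h/3)
40929/(((36*o(K(-2), -2))*(-9))) + 26990/(-42873) = 40929/(((36*(6 - 2))*(-9))) + 26990/(-42873) = 40929/(((36*4)*(-9))) + 26990*(-1/42873) = 40929/((144*(-9))) - 26990/42873 = 40929/(-1296) - 26990/42873 = 40929*(-1/1296) - 26990/42873 = -13643/432 - 26990/42873 = -198858673/6173712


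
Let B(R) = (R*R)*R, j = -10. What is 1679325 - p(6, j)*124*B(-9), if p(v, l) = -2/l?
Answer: 8487021/5 ≈ 1.6974e+6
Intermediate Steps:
B(R) = R**3 (B(R) = R**2*R = R**3)
1679325 - p(6, j)*124*B(-9) = 1679325 - -2/(-10)*124*(-9)**3 = 1679325 - -2*(-1/10)*124*(-729) = 1679325 - (1/5)*124*(-729) = 1679325 - 124*(-729)/5 = 1679325 - 1*(-90396/5) = 1679325 + 90396/5 = 8487021/5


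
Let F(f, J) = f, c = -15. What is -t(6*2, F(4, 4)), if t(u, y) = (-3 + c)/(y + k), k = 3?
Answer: 18/7 ≈ 2.5714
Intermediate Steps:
t(u, y) = -18/(3 + y) (t(u, y) = (-3 - 15)/(y + 3) = -18/(3 + y))
-t(6*2, F(4, 4)) = -(-18)/(3 + 4) = -(-18)/7 = -1*(-18/7) = 18/7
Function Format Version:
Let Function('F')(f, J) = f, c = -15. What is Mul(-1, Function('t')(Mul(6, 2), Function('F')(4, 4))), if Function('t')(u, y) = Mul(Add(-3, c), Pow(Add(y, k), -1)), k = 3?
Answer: Rational(18, 7) ≈ 2.5714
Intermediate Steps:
Function('t')(u, y) = Mul(-18, Pow(Add(3, y), -1)) (Function('t')(u, y) = Mul(Add(-3, -15), Pow(Add(y, 3), -1)) = Mul(-18, Pow(Add(3, y), -1)))
Mul(-1, Function('t')(Mul(6, 2), Function('F')(4, 4))) = Mul(-1, Mul(-18, Pow(Add(3, 4), -1))) = Mul(-1, Mul(-18, Pow(7, -1))) = Mul(-1, Mul(-18, Rational(1, 7))) = Mul(-1, Rational(-18, 7)) = Rational(18, 7)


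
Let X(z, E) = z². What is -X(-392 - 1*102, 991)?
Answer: -244036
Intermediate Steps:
-X(-392 - 1*102, 991) = -(-392 - 1*102)² = -(-392 - 102)² = -1*(-494)² = -1*244036 = -244036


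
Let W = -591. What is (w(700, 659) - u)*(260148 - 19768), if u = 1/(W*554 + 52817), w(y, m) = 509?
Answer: 33597882312120/274597 ≈ 1.2235e+8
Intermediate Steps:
u = -1/274597 (u = 1/(-591*554 + 52817) = 1/(-327414 + 52817) = 1/(-274597) = -1/274597 ≈ -3.6417e-6)
(w(700, 659) - u)*(260148 - 19768) = (509 - 1*(-1/274597))*(260148 - 19768) = (509 + 1/274597)*240380 = (139769874/274597)*240380 = 33597882312120/274597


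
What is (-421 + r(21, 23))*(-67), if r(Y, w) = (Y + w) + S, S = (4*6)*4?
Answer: 18827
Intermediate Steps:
S = 96 (S = 24*4 = 96)
r(Y, w) = 96 + Y + w (r(Y, w) = (Y + w) + 96 = 96 + Y + w)
(-421 + r(21, 23))*(-67) = (-421 + (96 + 21 + 23))*(-67) = (-421 + 140)*(-67) = -281*(-67) = 18827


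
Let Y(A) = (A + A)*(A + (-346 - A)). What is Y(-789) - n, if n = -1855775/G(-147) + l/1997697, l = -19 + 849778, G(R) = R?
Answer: 52209410537248/97887153 ≈ 5.3336e+5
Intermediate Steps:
l = 849759
n = 1235800354916/97887153 (n = -1855775/(-147) + 849759/1997697 = -1855775*(-1/147) + 849759*(1/1997697) = 1855775/147 + 283253/665899 = 1235800354916/97887153 ≈ 12625.)
Y(A) = -692*A (Y(A) = (2*A)*(-346) = -692*A)
Y(-789) - n = -692*(-789) - 1*1235800354916/97887153 = 545988 - 1235800354916/97887153 = 52209410537248/97887153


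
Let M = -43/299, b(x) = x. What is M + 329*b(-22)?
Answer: -2164205/299 ≈ -7238.1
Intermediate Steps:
M = -43/299 (M = -43*1/299 = -43/299 ≈ -0.14381)
M + 329*b(-22) = -43/299 + 329*(-22) = -43/299 - 7238 = -2164205/299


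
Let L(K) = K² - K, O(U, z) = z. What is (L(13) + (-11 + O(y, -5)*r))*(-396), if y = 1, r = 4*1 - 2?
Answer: -53460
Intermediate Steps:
r = 2 (r = 4 - 2 = 2)
(L(13) + (-11 + O(y, -5)*r))*(-396) = (13*(-1 + 13) + (-11 - 5*2))*(-396) = (13*12 + (-11 - 10))*(-396) = (156 - 21)*(-396) = 135*(-396) = -53460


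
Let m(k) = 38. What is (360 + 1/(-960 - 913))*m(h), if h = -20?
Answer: 25622602/1873 ≈ 13680.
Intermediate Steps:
(360 + 1/(-960 - 913))*m(h) = (360 + 1/(-960 - 913))*38 = (360 + 1/(-1873))*38 = (360 - 1/1873)*38 = (674279/1873)*38 = 25622602/1873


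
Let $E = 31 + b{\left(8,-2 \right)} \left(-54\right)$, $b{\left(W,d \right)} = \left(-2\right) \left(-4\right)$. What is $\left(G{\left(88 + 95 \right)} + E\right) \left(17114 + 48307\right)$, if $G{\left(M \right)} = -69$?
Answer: $-30747870$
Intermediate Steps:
$b{\left(W,d \right)} = 8$
$E = -401$ ($E = 31 + 8 \left(-54\right) = 31 - 432 = -401$)
$\left(G{\left(88 + 95 \right)} + E\right) \left(17114 + 48307\right) = \left(-69 - 401\right) \left(17114 + 48307\right) = \left(-470\right) 65421 = -30747870$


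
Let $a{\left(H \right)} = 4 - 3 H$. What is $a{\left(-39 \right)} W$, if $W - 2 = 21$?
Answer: $2783$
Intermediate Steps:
$W = 23$ ($W = 2 + 21 = 23$)
$a{\left(-39 \right)} W = \left(4 - -117\right) 23 = \left(4 + 117\right) 23 = 121 \cdot 23 = 2783$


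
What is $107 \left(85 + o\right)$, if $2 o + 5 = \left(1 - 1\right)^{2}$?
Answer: $\frac{17655}{2} \approx 8827.5$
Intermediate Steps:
$o = - \frac{5}{2}$ ($o = - \frac{5}{2} + \frac{\left(1 - 1\right)^{2}}{2} = - \frac{5}{2} + \frac{0^{2}}{2} = - \frac{5}{2} + \frac{1}{2} \cdot 0 = - \frac{5}{2} + 0 = - \frac{5}{2} \approx -2.5$)
$107 \left(85 + o\right) = 107 \left(85 - \frac{5}{2}\right) = 107 \cdot \frac{165}{2} = \frac{17655}{2}$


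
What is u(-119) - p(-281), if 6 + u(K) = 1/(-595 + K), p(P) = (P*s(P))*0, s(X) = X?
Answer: -4285/714 ≈ -6.0014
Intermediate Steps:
p(P) = 0 (p(P) = (P*P)*0 = P²*0 = 0)
u(K) = -6 + 1/(-595 + K)
u(-119) - p(-281) = (3571 - 6*(-119))/(-595 - 119) - 1*0 = (3571 + 714)/(-714) + 0 = -1/714*4285 + 0 = -4285/714 + 0 = -4285/714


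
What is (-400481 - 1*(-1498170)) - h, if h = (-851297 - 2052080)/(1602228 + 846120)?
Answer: 2687527571149/2448348 ≈ 1.0977e+6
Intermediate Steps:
h = -2903377/2448348 ≈ -1.1859
(-400481 - 1*(-1498170)) - h = (-400481 - 1*(-1498170)) - 1*(-2903377/2448348) = (-400481 + 1498170) + 2903377/2448348 = 1097689 + 2903377/2448348 = 2687527571149/2448348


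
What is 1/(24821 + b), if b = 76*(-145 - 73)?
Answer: 1/8253 ≈ 0.00012117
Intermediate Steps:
b = -16568 (b = 76*(-218) = -16568)
1/(24821 + b) = 1/(24821 - 16568) = 1/8253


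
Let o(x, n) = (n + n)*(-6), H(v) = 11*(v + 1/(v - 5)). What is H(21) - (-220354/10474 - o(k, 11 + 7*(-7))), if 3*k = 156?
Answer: 59385543/83792 ≈ 708.73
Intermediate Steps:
k = 52 (k = (⅓)*156 = 52)
H(v) = 11*v + 11/(-5 + v) (H(v) = 11*(v + 1/(-5 + v)) = 11*v + 11/(-5 + v))
o(x, n) = -12*n (o(x, n) = (2*n)*(-6) = -12*n)
H(21) - (-220354/10474 - o(k, 11 + 7*(-7))) = 11*(1 + 21² - 5*21)/(-5 + 21) - (-220354/10474 - (-12)*(11 + 7*(-7))) = 11*(1 + 441 - 105)/16 - (-220354*1/10474 - (-12)*(11 - 49)) = 11*(1/16)*337 - (-110177/5237 - (-12)*(-38)) = 3707/16 - (-110177/5237 - 1*456) = 3707/16 - (-110177/5237 - 456) = 3707/16 - 1*(-2498249/5237) = 3707/16 + 2498249/5237 = 59385543/83792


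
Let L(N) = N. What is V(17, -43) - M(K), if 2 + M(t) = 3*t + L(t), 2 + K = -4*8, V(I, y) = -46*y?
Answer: 2116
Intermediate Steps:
K = -34 (K = -2 - 4*8 = -2 - 32 = -34)
M(t) = -2 + 4*t (M(t) = -2 + (3*t + t) = -2 + 4*t)
V(17, -43) - M(K) = -46*(-43) - (-2 + 4*(-34)) = 1978 - (-2 - 136) = 1978 - 1*(-138) = 1978 + 138 = 2116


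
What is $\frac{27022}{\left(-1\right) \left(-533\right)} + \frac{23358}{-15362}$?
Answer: $\frac{201331075}{4093973} \approx 49.177$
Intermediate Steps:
$\frac{27022}{\left(-1\right) \left(-533\right)} + \frac{23358}{-15362} = \frac{27022}{533} + 23358 \left(- \frac{1}{15362}\right) = 27022 \cdot \frac{1}{533} - \frac{11679}{7681} = \frac{27022}{533} - \frac{11679}{7681} = \frac{201331075}{4093973}$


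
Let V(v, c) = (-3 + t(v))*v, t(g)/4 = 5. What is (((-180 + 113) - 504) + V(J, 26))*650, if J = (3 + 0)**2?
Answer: -271700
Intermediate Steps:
t(g) = 20 (t(g) = 4*5 = 20)
J = 9 (J = 3**2 = 9)
V(v, c) = 17*v (V(v, c) = (-3 + 20)*v = 17*v)
(((-180 + 113) - 504) + V(J, 26))*650 = (((-180 + 113) - 504) + 17*9)*650 = ((-67 - 504) + 153)*650 = (-571 + 153)*650 = -418*650 = -271700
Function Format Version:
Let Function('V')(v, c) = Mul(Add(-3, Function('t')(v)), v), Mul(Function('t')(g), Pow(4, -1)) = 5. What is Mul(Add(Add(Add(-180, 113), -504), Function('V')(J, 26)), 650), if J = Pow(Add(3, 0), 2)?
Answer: -271700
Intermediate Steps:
Function('t')(g) = 20 (Function('t')(g) = Mul(4, 5) = 20)
J = 9 (J = Pow(3, 2) = 9)
Function('V')(v, c) = Mul(17, v) (Function('V')(v, c) = Mul(Add(-3, 20), v) = Mul(17, v))
Mul(Add(Add(Add(-180, 113), -504), Function('V')(J, 26)), 650) = Mul(Add(Add(Add(-180, 113), -504), Mul(17, 9)), 650) = Mul(Add(Add(-67, -504), 153), 650) = Mul(Add(-571, 153), 650) = Mul(-418, 650) = -271700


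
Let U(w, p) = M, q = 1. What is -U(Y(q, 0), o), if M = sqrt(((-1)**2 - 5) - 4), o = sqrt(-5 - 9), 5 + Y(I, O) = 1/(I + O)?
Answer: -2*I*sqrt(2) ≈ -2.8284*I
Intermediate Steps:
Y(I, O) = -5 + 1/(I + O)
o = I*sqrt(14) (o = sqrt(-14) = I*sqrt(14) ≈ 3.7417*I)
M = 2*I*sqrt(2) (M = sqrt((1 - 5) - 4) = sqrt(-4 - 4) = sqrt(-8) = 2*I*sqrt(2) ≈ 2.8284*I)
U(w, p) = 2*I*sqrt(2)
-U(Y(q, 0), o) = -2*I*sqrt(2)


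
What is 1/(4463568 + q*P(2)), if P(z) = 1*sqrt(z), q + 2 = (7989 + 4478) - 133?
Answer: 278973/1245195945886 - 3083*sqrt(2)/4980783783544 ≈ 2.2316e-7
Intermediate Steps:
q = 12332 (q = -2 + ((7989 + 4478) - 133) = -2 + (12467 - 133) = -2 + 12334 = 12332)
P(z) = sqrt(z)
1/(4463568 + q*P(2)) = 1/(4463568 + 12332*sqrt(2))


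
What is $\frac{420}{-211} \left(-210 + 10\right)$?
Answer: $\frac{84000}{211} \approx 398.1$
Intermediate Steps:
$\frac{420}{-211} \left(-210 + 10\right) = 420 \left(- \frac{1}{211}\right) \left(-200\right) = \left(- \frac{420}{211}\right) \left(-200\right) = \frac{84000}{211}$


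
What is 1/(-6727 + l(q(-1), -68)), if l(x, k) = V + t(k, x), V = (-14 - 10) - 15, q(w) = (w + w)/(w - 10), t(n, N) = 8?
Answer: -1/6758 ≈ -0.00014797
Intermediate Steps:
q(w) = 2*w/(-10 + w) (q(w) = (2*w)/(-10 + w) = 2*w/(-10 + w))
V = -39 (V = -24 - 15 = -39)
l(x, k) = -31 (l(x, k) = -39 + 8 = -31)
1/(-6727 + l(q(-1), -68)) = 1/(-6727 - 31) = 1/(-6758) = -1/6758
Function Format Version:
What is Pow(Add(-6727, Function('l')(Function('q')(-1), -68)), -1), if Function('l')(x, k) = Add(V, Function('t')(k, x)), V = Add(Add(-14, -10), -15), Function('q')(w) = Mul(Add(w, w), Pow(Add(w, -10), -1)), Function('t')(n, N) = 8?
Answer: Rational(-1, 6758) ≈ -0.00014797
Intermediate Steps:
Function('q')(w) = Mul(2, w, Pow(Add(-10, w), -1)) (Function('q')(w) = Mul(Mul(2, w), Pow(Add(-10, w), -1)) = Mul(2, w, Pow(Add(-10, w), -1)))
V = -39 (V = Add(-24, -15) = -39)
Function('l')(x, k) = -31 (Function('l')(x, k) = Add(-39, 8) = -31)
Pow(Add(-6727, Function('l')(Function('q')(-1), -68)), -1) = Pow(Add(-6727, -31), -1) = Pow(-6758, -1) = Rational(-1, 6758)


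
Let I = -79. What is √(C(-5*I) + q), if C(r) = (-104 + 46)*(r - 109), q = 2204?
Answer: 4*I*√899 ≈ 119.93*I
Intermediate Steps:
C(r) = 6322 - 58*r (C(r) = -58*(-109 + r) = 6322 - 58*r)
√(C(-5*I) + q) = √((6322 - (-290)*(-79)) + 2204) = √((6322 - 58*395) + 2204) = √((6322 - 22910) + 2204) = √(-16588 + 2204) = √(-14384) = 4*I*√899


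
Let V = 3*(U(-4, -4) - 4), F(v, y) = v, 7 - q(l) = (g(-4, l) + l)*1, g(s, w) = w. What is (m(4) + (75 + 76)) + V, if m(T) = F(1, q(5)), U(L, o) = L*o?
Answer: 188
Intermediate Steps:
q(l) = 7 - 2*l (q(l) = 7 - (l + l) = 7 - 2*l)
m(T) = 1
V = 36 (V = 3*(-4*(-4) - 4) = 3*(16 - 4) = 3*12 = 36)
(m(4) + (75 + 76)) + V = (1 + (75 + 76)) + 36 = (1 + 151) + 36 = 152 + 36 = 188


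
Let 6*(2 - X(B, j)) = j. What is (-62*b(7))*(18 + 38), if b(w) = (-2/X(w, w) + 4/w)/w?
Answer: 31744/35 ≈ 906.97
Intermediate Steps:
X(B, j) = 2 - j/6
b(w) = (-2/(2 - w/6) + 4/w)/w
(-62*b(7))*(18 + 38) = (-992*(-3 + 7)/(7²*(-12 + 7)))*(18 + 38) = -992*4/(49*(-5))*56 = -992*(-1)*4/(49*5)*56 = -62*(-64/245)*56 = (3968/245)*56 = 31744/35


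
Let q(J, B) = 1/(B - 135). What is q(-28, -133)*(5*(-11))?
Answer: 55/268 ≈ 0.20522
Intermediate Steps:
q(J, B) = 1/(-135 + B)
q(-28, -133)*(5*(-11)) = (5*(-11))/(-135 - 133) = -55/(-268) = -1/268*(-55) = 55/268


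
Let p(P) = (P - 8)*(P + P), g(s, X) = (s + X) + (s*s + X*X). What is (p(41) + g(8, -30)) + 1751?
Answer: 5399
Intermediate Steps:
g(s, X) = X + s + X² + s² (g(s, X) = (X + s) + (s² + X²) = (X + s) + (X² + s²) = X + s + X² + s²)
p(P) = 2*P*(-8 + P) (p(P) = (-8 + P)*(2*P) = 2*P*(-8 + P))
(p(41) + g(8, -30)) + 1751 = (2*41*(-8 + 41) + (-30 + 8 + (-30)² + 8²)) + 1751 = (2*41*33 + (-30 + 8 + 900 + 64)) + 1751 = (2706 + 942) + 1751 = 3648 + 1751 = 5399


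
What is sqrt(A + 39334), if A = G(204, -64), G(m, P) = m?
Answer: sqrt(39538) ≈ 198.84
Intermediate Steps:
A = 204
sqrt(A + 39334) = sqrt(204 + 39334) = sqrt(39538)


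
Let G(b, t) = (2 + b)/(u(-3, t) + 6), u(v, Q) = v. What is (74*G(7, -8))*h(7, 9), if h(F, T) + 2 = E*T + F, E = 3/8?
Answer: 7437/4 ≈ 1859.3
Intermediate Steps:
E = 3/8 (E = 3*(⅛) = 3/8 ≈ 0.37500)
G(b, t) = ⅔ + b/3 (G(b, t) = (2 + b)/(-3 + 6) = (2 + b)/3 = (2 + b)*(⅓) = ⅔ + b/3)
h(F, T) = -2 + F + 3*T/8 (h(F, T) = -2 + (3*T/8 + F) = -2 + (F + 3*T/8) = -2 + F + 3*T/8)
(74*G(7, -8))*h(7, 9) = (74*(⅔ + (⅓)*7))*(-2 + 7 + (3/8)*9) = (74*(⅔ + 7/3))*(-2 + 7 + 27/8) = (74*3)*(67/8) = 222*(67/8) = 7437/4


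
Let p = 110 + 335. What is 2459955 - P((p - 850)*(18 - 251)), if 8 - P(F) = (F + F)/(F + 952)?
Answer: 234474956929/95317 ≈ 2.4599e+6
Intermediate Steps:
p = 445
P(F) = 8 - 2*F/(952 + F) (P(F) = 8 - (F + F)/(F + 952) = 8 - 2*F/(952 + F))
2459955 - P((p - 850)*(18 - 251)) = 2459955 - 2*(3808 + 3*((445 - 850)*(18 - 251)))/(952 + (445 - 850)*(18 - 251)) = 2459955 - 2*(3808 + 3*(-405*(-233)))/(952 - 405*(-233)) = 2459955 - 2*(3808 + 3*94365)/(952 + 94365) = 2459955 - 2*(3808 + 283095)/95317 = 2459955 - 2*286903/95317 = 2459955 - 1*573806/95317 = 2459955 - 573806/95317 = 234474956929/95317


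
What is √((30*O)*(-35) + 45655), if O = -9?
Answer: √55105 ≈ 234.74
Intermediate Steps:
√((30*O)*(-35) + 45655) = √((30*(-9))*(-35) + 45655) = √(-270*(-35) + 45655) = √(9450 + 45655) = √55105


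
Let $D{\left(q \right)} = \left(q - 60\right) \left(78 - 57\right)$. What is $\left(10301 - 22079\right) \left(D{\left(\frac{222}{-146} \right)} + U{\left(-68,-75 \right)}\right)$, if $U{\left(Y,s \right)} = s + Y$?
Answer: $\frac{1233745500}{73} \approx 1.6901 \cdot 10^{7}$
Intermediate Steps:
$U{\left(Y,s \right)} = Y + s$
$D{\left(q \right)} = -1260 + 21 q$ ($D{\left(q \right)} = \left(-60 + q\right) 21 = -1260 + 21 q$)
$\left(10301 - 22079\right) \left(D{\left(\frac{222}{-146} \right)} + U{\left(-68,-75 \right)}\right) = \left(10301 - 22079\right) \left(\left(-1260 + 21 \frac{222}{-146}\right) - 143\right) = - 11778 \left(\left(-1260 + 21 \cdot 222 \left(- \frac{1}{146}\right)\right) - 143\right) = - 11778 \left(\left(-1260 + 21 \left(- \frac{111}{73}\right)\right) - 143\right) = - 11778 \left(\left(-1260 - \frac{2331}{73}\right) - 143\right) = - 11778 \left(- \frac{94311}{73} - 143\right) = \left(-11778\right) \left(- \frac{104750}{73}\right) = \frac{1233745500}{73}$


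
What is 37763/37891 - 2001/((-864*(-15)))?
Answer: 137862863/163689120 ≈ 0.84222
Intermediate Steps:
37763/37891 - 2001/((-864*(-15))) = 37763*(1/37891) - 2001/12960 = 37763/37891 - 2001*1/12960 = 37763/37891 - 667/4320 = 137862863/163689120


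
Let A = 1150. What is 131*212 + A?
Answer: 28922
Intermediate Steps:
131*212 + A = 131*212 + 1150 = 27772 + 1150 = 28922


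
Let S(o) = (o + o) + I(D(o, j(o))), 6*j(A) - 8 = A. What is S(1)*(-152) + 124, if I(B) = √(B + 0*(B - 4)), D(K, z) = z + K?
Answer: -180 - 76*√10 ≈ -420.33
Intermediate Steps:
j(A) = 4/3 + A/6
D(K, z) = K + z
I(B) = √B (I(B) = √(B + 0*(-4 + B)) = √(B + 0) = √B)
S(o) = √(4/3 + 7*o/6) + 2*o (S(o) = (o + o) + √(o + (4/3 + o/6)) = 2*o + √(4/3 + 7*o/6) = √(4/3 + 7*o/6) + 2*o)
S(1)*(-152) + 124 = (2*1 + √(48 + 42*1)/6)*(-152) + 124 = (2 + √(48 + 42)/6)*(-152) + 124 = (2 + √90/6)*(-152) + 124 = (2 + (3*√10)/6)*(-152) + 124 = (2 + √10/2)*(-152) + 124 = (-304 - 76*√10) + 124 = -180 - 76*√10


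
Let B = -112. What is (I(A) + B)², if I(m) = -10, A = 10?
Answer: 14884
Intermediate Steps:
(I(A) + B)² = (-10 - 112)² = (-122)² = 14884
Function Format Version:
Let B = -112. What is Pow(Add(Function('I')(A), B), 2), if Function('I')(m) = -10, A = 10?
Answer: 14884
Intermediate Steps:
Pow(Add(Function('I')(A), B), 2) = Pow(Add(-10, -112), 2) = Pow(-122, 2) = 14884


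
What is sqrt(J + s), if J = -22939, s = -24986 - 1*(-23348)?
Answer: I*sqrt(24577) ≈ 156.77*I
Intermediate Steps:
s = -1638 (s = -24986 + 23348 = -1638)
sqrt(J + s) = sqrt(-22939 - 1638) = sqrt(-24577) = I*sqrt(24577)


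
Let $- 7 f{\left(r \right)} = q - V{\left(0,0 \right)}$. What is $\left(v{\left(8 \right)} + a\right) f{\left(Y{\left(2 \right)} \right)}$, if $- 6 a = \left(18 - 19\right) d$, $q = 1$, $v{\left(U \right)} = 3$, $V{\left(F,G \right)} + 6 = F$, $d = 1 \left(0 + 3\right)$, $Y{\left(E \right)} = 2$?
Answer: $- \frac{7}{2} \approx -3.5$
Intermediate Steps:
$d = 3$ ($d = 1 \cdot 3 = 3$)
$V{\left(F,G \right)} = -6 + F$
$a = \frac{1}{2}$ ($a = - \frac{\left(18 - 19\right) 3}{6} = - \frac{\left(-1\right) 3}{6} = \left(- \frac{1}{6}\right) \left(-3\right) = \frac{1}{2} \approx 0.5$)
$f{\left(r \right)} = -1$ ($f{\left(r \right)} = - \frac{1 - \left(-6 + 0\right)}{7} = - \frac{1 - -6}{7} = - \frac{1 + 6}{7} = \left(- \frac{1}{7}\right) 7 = -1$)
$\left(v{\left(8 \right)} + a\right) f{\left(Y{\left(2 \right)} \right)} = \left(3 + \frac{1}{2}\right) \left(-1\right) = \frac{7}{2} \left(-1\right) = - \frac{7}{2}$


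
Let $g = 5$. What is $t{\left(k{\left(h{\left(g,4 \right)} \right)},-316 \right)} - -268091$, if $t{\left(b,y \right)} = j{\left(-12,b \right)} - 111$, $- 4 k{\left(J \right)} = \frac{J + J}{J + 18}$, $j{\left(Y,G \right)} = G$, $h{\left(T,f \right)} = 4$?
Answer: $\frac{2947779}{11} \approx 2.6798 \cdot 10^{5}$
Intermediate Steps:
$k{\left(J \right)} = - \frac{J}{2 \left(18 + J\right)}$ ($k{\left(J \right)} = - \frac{\left(J + J\right) \frac{1}{J + 18}}{4} = - \frac{2 J \frac{1}{18 + J}}{4} = - \frac{J}{2 \left(18 + J\right)}$)
$t{\left(b,y \right)} = -111 + b$ ($t{\left(b,y \right)} = b - 111 = -111 + b$)
$t{\left(k{\left(h{\left(g,4 \right)} \right)},-316 \right)} - -268091 = \left(-111 - \frac{4}{36 + 2 \cdot 4}\right) - -268091 = \left(-111 - \frac{4}{36 + 8}\right) + 268091 = \left(-111 - \frac{4}{44}\right) + 268091 = \left(-111 - 4 \cdot \frac{1}{44}\right) + 268091 = \left(-111 - \frac{1}{11}\right) + 268091 = - \frac{1222}{11} + 268091 = \frac{2947779}{11}$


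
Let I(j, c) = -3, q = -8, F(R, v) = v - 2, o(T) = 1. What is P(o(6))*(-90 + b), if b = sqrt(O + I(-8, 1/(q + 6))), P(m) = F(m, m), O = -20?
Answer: 90 - I*sqrt(23) ≈ 90.0 - 4.7958*I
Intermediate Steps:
F(R, v) = -2 + v
P(m) = -2 + m
b = I*sqrt(23) (b = sqrt(-20 - 3) = sqrt(-23) = I*sqrt(23) ≈ 4.7958*I)
P(o(6))*(-90 + b) = (-2 + 1)*(-90 + I*sqrt(23)) = -(-90 + I*sqrt(23)) = 90 - I*sqrt(23)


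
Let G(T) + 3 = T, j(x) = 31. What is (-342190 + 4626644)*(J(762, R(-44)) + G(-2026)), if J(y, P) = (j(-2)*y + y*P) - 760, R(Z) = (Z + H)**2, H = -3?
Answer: 7301099501314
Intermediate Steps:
R(Z) = (-3 + Z)**2 (R(Z) = (Z - 3)**2 = (-3 + Z)**2)
J(y, P) = -760 + 31*y + P*y (J(y, P) = (31*y + y*P) - 760 = (31*y + P*y) - 760 = -760 + 31*y + P*y)
G(T) = -3 + T
(-342190 + 4626644)*(J(762, R(-44)) + G(-2026)) = (-342190 + 4626644)*((-760 + 31*762 + (-3 - 44)**2*762) + (-3 - 2026)) = 4284454*((-760 + 23622 + (-47)**2*762) - 2029) = 4284454*((-760 + 23622 + 2209*762) - 2029) = 4284454*((-760 + 23622 + 1683258) - 2029) = 4284454*(1706120 - 2029) = 4284454*1704091 = 7301099501314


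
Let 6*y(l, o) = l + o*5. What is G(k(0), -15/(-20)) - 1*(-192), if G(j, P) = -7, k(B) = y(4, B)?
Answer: 185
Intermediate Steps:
y(l, o) = l/6 + 5*o/6 (y(l, o) = (l + o*5)/6 = (l + 5*o)/6 = l/6 + 5*o/6)
k(B) = ⅔ + 5*B/6 (k(B) = (⅙)*4 + 5*B/6 = ⅔ + 5*B/6)
G(k(0), -15/(-20)) - 1*(-192) = -7 - 1*(-192) = -7 + 192 = 185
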